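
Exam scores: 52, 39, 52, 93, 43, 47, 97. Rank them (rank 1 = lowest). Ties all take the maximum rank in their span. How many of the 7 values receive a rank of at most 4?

3

Sorted (ascending): 39, 43, 47, 52, 52, 93, 97
The 2 values of 52 occupy positions 4–5 → each gets rank 5.
Ranks ≤ 4: {1, 2, 3} → 3 values.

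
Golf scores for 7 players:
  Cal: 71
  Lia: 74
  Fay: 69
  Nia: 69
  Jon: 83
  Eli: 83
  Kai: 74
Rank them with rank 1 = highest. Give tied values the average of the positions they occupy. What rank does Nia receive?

Sorted (descending): 83, 83, 74, 74, 71, 69, 69
The 2 values of 83 occupy positions 1–2 → average rank (1+2)/2 = 1.5.
The 2 values of 74 occupy positions 3–4 → average rank (3+4)/2 = 3.5.
The 2 values of 69 occupy positions 6–7 → average rank (6+7)/2 = 6.5.
Nia has value 69 → rank 6.5.

6.5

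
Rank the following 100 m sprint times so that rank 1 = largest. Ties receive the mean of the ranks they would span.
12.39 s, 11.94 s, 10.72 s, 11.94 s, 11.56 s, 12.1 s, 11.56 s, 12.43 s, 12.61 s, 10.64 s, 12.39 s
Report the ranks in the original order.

Sorted (descending): 12.61, 12.43, 12.39, 12.39, 12.1, 11.94, 11.94, 11.56, 11.56, 10.72, 10.64
The 2 values of 12.39 occupy positions 3–4 → average rank (3+4)/2 = 3.5.
The 2 values of 11.94 occupy positions 6–7 → average rank (6+7)/2 = 6.5.
The 2 values of 11.56 occupy positions 8–9 → average rank (8+9)/2 = 8.5.

3.5, 6.5, 10, 6.5, 8.5, 5, 8.5, 2, 1, 11, 3.5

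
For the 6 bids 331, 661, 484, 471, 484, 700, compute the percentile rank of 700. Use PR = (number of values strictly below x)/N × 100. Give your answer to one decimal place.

83.3

N = 6.
Strictly below 700: 5. Equal to 700: 1.
PR = 5/6 × 100 = 83.3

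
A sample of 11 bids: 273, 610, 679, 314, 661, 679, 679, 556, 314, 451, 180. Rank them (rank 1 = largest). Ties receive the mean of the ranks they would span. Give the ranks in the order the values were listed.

10, 5, 2, 8.5, 4, 2, 2, 6, 8.5, 7, 11

Sorted (descending): 679, 679, 679, 661, 610, 556, 451, 314, 314, 273, 180
The 3 values of 679 occupy positions 1–3 → average rank 2.
The 2 values of 314 occupy positions 8–9 → average rank (8+9)/2 = 8.5.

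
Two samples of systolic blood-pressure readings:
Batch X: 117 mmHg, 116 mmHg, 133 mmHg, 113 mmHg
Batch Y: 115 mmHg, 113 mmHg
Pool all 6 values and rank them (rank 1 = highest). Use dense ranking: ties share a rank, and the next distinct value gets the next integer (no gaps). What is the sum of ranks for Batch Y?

Sorted (descending): 133, 117, 116, 115, 113, 113
The 2 values of 113 share dense rank 5.
Remaining distinct values take the next consecutive integers.
Batch Y values → pooled ranks: 115→4, 113→5
Rank sum = 4 + 5 = 9

9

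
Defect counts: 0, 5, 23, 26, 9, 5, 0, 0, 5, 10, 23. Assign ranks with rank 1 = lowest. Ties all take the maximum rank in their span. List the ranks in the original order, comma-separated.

Sorted (ascending): 0, 0, 0, 5, 5, 5, 9, 10, 23, 23, 26
The 3 values of 0 occupy positions 1–3 → each gets rank 3.
The 3 values of 5 occupy positions 4–6 → each gets rank 6.
The 2 values of 23 occupy positions 9–10 → each gets rank 10.

3, 6, 10, 11, 7, 6, 3, 3, 6, 8, 10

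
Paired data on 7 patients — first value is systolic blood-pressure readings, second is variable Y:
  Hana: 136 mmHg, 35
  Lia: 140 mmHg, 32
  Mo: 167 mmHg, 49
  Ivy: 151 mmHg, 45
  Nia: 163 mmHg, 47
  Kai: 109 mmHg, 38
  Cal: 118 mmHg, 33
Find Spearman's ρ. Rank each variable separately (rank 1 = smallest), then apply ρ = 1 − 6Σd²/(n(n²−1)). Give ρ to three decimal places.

Ranks of variable 1: 3, 4, 7, 5, 6, 1, 2
Ranks of variable 2: 3, 1, 7, 5, 6, 4, 2
d = r₁ − r₂: 0, 3, 0, 0, 0, -3, 0
d²: 0, 9, 0, 0, 0, 9, 0; Σd² = 18
ρ = 1 − 6·18/(7·48) = 1 − 108/336 = 0.679

0.679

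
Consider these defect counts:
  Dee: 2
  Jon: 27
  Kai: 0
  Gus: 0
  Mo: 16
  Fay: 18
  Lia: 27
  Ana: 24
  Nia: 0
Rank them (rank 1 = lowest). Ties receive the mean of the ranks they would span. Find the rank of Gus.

Sorted (ascending): 0, 0, 0, 2, 16, 18, 24, 27, 27
The 3 values of 0 occupy positions 1–3 → average rank 2.
The 2 values of 27 occupy positions 8–9 → average rank (8+9)/2 = 8.5.
Gus has value 0 → rank 2.

2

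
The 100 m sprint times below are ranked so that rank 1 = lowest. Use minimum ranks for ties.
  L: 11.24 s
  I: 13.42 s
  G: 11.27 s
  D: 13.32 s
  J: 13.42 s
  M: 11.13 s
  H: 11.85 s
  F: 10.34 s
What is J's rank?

7

Sorted (ascending): 10.34, 11.13, 11.24, 11.27, 11.85, 13.32, 13.42, 13.42
The 2 values of 13.42 occupy positions 7–8 → each gets rank 7.
J has value 13.42 s → rank 7.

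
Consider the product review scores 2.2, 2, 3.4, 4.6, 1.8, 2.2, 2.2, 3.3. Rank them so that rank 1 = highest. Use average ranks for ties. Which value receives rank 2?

3.4

Sorted (descending): 4.6, 3.4, 3.3, 2.2, 2.2, 2.2, 2, 1.8
The 3 values of 2.2 occupy positions 4–6 → average rank 5.
Rank 2 → value 3.4.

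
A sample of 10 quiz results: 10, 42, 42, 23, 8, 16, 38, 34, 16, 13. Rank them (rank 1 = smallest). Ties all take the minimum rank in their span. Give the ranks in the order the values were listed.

Sorted (ascending): 8, 10, 13, 16, 16, 23, 34, 38, 42, 42
The 2 values of 16 occupy positions 4–5 → each gets rank 4.
The 2 values of 42 occupy positions 9–10 → each gets rank 9.

2, 9, 9, 6, 1, 4, 8, 7, 4, 3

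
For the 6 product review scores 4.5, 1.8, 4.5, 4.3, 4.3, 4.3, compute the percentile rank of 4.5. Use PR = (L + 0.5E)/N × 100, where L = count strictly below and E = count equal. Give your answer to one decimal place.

N = 6.
Strictly below 4.5: 4. Equal to 4.5: 2.
PR = (4 + 0.5·2)/6 × 100 = 83.3

83.3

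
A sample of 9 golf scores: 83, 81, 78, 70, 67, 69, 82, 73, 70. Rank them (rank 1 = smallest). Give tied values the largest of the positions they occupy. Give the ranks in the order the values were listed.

Sorted (ascending): 67, 69, 70, 70, 73, 78, 81, 82, 83
The 2 values of 70 occupy positions 3–4 → each gets rank 4.

9, 7, 6, 4, 1, 2, 8, 5, 4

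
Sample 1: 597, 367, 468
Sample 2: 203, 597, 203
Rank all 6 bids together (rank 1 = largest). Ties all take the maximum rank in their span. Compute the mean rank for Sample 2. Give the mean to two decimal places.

4.67

Sorted (descending): 597, 597, 468, 367, 203, 203
The 2 values of 597 occupy positions 1–2 → each gets rank 2.
The 2 values of 203 occupy positions 5–6 → each gets rank 6.
Sample 2 values → pooled ranks: 203→6, 597→2, 203→6
Mean rank = (6 + 2 + 6) / 3 = 4.67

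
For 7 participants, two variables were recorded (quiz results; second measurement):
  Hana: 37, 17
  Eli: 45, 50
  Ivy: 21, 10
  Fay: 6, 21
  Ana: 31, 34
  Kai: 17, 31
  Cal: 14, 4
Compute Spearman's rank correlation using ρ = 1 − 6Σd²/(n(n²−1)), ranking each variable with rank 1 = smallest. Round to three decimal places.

0.500

Ranks of variable 1: 6, 7, 4, 1, 5, 3, 2
Ranks of variable 2: 3, 7, 2, 4, 6, 5, 1
d = r₁ − r₂: 3, 0, 2, -3, -1, -2, 1
d²: 9, 0, 4, 9, 1, 4, 1; Σd² = 28
ρ = 1 − 6·28/(7·48) = 1 − 168/336 = 0.500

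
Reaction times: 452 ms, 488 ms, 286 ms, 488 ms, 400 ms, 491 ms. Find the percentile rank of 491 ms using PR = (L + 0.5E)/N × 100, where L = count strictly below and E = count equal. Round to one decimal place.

91.7

N = 6.
Strictly below 491: 5. Equal to 491: 1.
PR = (5 + 0.5·1)/6 × 100 = 91.7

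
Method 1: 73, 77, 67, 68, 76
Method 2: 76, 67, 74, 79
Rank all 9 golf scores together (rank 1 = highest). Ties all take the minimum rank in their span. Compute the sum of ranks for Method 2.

Sorted (descending): 79, 77, 76, 76, 74, 73, 68, 67, 67
The 2 values of 76 occupy positions 3–4 → each gets rank 3.
The 2 values of 67 occupy positions 8–9 → each gets rank 8.
Method 2 values → pooled ranks: 76→3, 67→8, 74→5, 79→1
Rank sum = 3 + 8 + 5 + 1 = 17

17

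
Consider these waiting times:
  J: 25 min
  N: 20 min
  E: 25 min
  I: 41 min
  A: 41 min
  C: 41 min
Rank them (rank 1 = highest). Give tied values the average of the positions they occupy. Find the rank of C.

2

Sorted (descending): 41, 41, 41, 25, 25, 20
The 3 values of 41 occupy positions 1–3 → average rank 2.
The 2 values of 25 occupy positions 4–5 → average rank (4+5)/2 = 4.5.
C has value 41 min → rank 2.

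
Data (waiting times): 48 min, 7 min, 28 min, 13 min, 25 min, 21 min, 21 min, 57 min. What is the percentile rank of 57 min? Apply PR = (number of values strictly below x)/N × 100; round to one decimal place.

87.5

N = 8.
Strictly below 57: 7. Equal to 57: 1.
PR = 7/8 × 100 = 87.5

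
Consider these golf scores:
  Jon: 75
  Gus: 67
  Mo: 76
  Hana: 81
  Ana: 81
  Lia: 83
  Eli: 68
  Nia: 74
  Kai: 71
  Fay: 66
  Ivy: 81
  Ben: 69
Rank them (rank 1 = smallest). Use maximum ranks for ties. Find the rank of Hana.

11

Sorted (ascending): 66, 67, 68, 69, 71, 74, 75, 76, 81, 81, 81, 83
The 3 values of 81 occupy positions 9–11 → each gets rank 11.
Hana has value 81 → rank 11.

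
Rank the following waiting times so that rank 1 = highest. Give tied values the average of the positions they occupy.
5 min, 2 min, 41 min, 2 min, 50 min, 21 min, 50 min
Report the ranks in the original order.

5, 6.5, 3, 6.5, 1.5, 4, 1.5

Sorted (descending): 50, 50, 41, 21, 5, 2, 2
The 2 values of 50 occupy positions 1–2 → average rank (1+2)/2 = 1.5.
The 2 values of 2 occupy positions 6–7 → average rank (6+7)/2 = 6.5.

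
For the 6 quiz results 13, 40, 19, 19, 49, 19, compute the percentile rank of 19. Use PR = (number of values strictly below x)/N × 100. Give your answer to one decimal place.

16.7

N = 6.
Strictly below 19: 1. Equal to 19: 3.
PR = 1/6 × 100 = 16.7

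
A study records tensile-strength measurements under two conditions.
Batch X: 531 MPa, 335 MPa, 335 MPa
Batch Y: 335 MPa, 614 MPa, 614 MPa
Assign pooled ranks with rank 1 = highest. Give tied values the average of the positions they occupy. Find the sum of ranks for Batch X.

Sorted (descending): 614, 614, 531, 335, 335, 335
The 2 values of 614 occupy positions 1–2 → average rank (1+2)/2 = 1.5.
The 3 values of 335 occupy positions 4–6 → average rank 5.
Batch X values → pooled ranks: 531→3, 335→5, 335→5
Rank sum = 3 + 5 + 5 = 13

13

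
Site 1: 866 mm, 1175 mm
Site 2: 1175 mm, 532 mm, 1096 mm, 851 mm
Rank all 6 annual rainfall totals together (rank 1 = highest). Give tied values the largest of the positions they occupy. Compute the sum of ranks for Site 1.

Sorted (descending): 1175, 1175, 1096, 866, 851, 532
The 2 values of 1175 occupy positions 1–2 → each gets rank 2.
Site 1 values → pooled ranks: 866→4, 1175→2
Rank sum = 4 + 2 = 6

6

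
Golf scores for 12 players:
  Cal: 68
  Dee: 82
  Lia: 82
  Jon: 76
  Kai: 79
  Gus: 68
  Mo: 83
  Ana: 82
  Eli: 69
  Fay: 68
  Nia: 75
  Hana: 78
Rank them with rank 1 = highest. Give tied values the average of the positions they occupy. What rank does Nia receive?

8

Sorted (descending): 83, 82, 82, 82, 79, 78, 76, 75, 69, 68, 68, 68
The 3 values of 82 occupy positions 2–4 → average rank 3.
The 3 values of 68 occupy positions 10–12 → average rank 11.
Nia has value 75 → rank 8.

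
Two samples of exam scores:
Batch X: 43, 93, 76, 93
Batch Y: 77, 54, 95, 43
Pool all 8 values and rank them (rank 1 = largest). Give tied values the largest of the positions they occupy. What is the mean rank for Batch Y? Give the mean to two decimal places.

Sorted (descending): 95, 93, 93, 77, 76, 54, 43, 43
The 2 values of 93 occupy positions 2–3 → each gets rank 3.
The 2 values of 43 occupy positions 7–8 → each gets rank 8.
Batch Y values → pooled ranks: 77→4, 54→6, 95→1, 43→8
Mean rank = (4 + 6 + 1 + 8) / 4 = 4.75

4.75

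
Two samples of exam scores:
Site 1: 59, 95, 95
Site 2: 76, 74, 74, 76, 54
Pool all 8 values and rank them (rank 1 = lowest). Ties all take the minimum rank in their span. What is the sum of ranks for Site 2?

Sorted (ascending): 54, 59, 74, 74, 76, 76, 95, 95
The 2 values of 74 occupy positions 3–4 → each gets rank 3.
The 2 values of 76 occupy positions 5–6 → each gets rank 5.
The 2 values of 95 occupy positions 7–8 → each gets rank 7.
Site 2 values → pooled ranks: 76→5, 74→3, 74→3, 76→5, 54→1
Rank sum = 5 + 3 + 3 + 5 + 1 = 17

17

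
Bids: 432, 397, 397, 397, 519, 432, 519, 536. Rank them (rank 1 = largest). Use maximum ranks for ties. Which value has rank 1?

536

Sorted (descending): 536, 519, 519, 432, 432, 397, 397, 397
The 2 values of 519 occupy positions 2–3 → each gets rank 3.
The 2 values of 432 occupy positions 4–5 → each gets rank 5.
The 3 values of 397 occupy positions 6–8 → each gets rank 8.
Rank 1 → value 536.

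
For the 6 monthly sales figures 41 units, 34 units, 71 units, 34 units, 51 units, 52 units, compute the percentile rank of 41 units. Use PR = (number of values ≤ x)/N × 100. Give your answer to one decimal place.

50.0

N = 6.
Strictly below 41: 2. Equal to 41: 1.
PR = 3/6 × 100 = 50.0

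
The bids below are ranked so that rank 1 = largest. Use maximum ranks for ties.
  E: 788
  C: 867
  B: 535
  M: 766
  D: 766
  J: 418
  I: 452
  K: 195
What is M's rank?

Sorted (descending): 867, 788, 766, 766, 535, 452, 418, 195
The 2 values of 766 occupy positions 3–4 → each gets rank 4.
M has value 766 → rank 4.

4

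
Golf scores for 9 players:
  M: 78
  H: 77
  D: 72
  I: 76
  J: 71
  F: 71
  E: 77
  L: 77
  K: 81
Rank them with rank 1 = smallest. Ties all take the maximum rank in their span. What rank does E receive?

Sorted (ascending): 71, 71, 72, 76, 77, 77, 77, 78, 81
The 2 values of 71 occupy positions 1–2 → each gets rank 2.
The 3 values of 77 occupy positions 5–7 → each gets rank 7.
E has value 77 → rank 7.

7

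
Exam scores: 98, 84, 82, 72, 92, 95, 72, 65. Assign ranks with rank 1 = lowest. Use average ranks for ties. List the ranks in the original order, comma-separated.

8, 5, 4, 2.5, 6, 7, 2.5, 1

Sorted (ascending): 65, 72, 72, 82, 84, 92, 95, 98
The 2 values of 72 occupy positions 2–3 → average rank (2+3)/2 = 2.5.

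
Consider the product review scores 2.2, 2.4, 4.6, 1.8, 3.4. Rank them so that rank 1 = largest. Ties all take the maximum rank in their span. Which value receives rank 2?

Sorted (descending): 4.6, 3.4, 2.4, 2.2, 1.8
No ties — each value takes its position as its rank.
Rank 2 → value 3.4.

3.4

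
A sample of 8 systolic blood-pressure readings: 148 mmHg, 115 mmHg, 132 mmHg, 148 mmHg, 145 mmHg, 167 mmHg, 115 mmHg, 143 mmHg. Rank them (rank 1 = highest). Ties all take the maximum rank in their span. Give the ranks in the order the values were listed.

3, 8, 6, 3, 4, 1, 8, 5

Sorted (descending): 167, 148, 148, 145, 143, 132, 115, 115
The 2 values of 148 occupy positions 2–3 → each gets rank 3.
The 2 values of 115 occupy positions 7–8 → each gets rank 8.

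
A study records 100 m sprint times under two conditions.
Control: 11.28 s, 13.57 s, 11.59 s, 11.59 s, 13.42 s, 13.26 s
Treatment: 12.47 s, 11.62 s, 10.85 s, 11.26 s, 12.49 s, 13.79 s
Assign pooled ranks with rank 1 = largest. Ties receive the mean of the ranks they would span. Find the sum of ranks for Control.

Sorted (descending): 13.79, 13.57, 13.42, 13.26, 12.49, 12.47, 11.62, 11.59, 11.59, 11.28, 11.26, 10.85
The 2 values of 11.59 occupy positions 8–9 → average rank (8+9)/2 = 8.5.
Control values → pooled ranks: 11.28→10, 13.57→2, 11.59→8.5, 11.59→8.5, 13.42→3, 13.26→4
Rank sum = 10 + 2 + 8.5 + 8.5 + 3 + 4 = 36

36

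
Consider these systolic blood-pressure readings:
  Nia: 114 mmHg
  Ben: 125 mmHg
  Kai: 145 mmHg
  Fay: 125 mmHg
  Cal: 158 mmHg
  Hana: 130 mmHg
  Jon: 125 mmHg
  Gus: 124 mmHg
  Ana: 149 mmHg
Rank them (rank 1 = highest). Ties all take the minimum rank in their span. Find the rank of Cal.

1

Sorted (descending): 158, 149, 145, 130, 125, 125, 125, 124, 114
The 3 values of 125 occupy positions 5–7 → each gets rank 5.
Cal has value 158 mmHg → rank 1.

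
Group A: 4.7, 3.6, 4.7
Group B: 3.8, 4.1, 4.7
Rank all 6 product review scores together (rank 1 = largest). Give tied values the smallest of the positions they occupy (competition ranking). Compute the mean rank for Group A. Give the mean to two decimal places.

2.67

Sorted (descending): 4.7, 4.7, 4.7, 4.1, 3.8, 3.6
The 3 values of 4.7 occupy positions 1–3 → each gets rank 1.
Group A values → pooled ranks: 4.7→1, 3.6→6, 4.7→1
Mean rank = (1 + 6 + 1) / 3 = 2.67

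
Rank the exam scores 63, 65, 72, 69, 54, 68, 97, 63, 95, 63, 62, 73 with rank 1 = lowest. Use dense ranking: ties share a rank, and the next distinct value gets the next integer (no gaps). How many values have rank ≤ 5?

7

Sorted (ascending): 54, 62, 63, 63, 63, 65, 68, 69, 72, 73, 95, 97
The 3 values of 63 share dense rank 3.
Remaining distinct values take the next consecutive integers.
Ranks ≤ 5: {1, 2, 3, 3, 3, 4, 5} → 7 values.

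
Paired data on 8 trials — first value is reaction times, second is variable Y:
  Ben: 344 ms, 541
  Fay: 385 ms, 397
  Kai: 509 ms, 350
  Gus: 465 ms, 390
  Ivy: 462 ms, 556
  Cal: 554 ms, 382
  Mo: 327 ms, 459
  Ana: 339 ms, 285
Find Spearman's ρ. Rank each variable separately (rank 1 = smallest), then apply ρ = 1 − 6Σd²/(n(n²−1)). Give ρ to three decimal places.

-0.262

Ranks of variable 1: 3, 4, 7, 6, 5, 8, 1, 2
Ranks of variable 2: 7, 5, 2, 4, 8, 3, 6, 1
d = r₁ − r₂: -4, -1, 5, 2, -3, 5, -5, 1
d²: 16, 1, 25, 4, 9, 25, 25, 1; Σd² = 106
ρ = 1 − 6·106/(8·63) = 1 − 636/504 = -0.262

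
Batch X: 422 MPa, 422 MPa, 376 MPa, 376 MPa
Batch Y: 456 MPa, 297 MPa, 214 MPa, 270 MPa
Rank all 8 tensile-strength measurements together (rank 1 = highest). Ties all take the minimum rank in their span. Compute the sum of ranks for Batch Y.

Sorted (descending): 456, 422, 422, 376, 376, 297, 270, 214
The 2 values of 422 occupy positions 2–3 → each gets rank 2.
The 2 values of 376 occupy positions 4–5 → each gets rank 4.
Batch Y values → pooled ranks: 456→1, 297→6, 214→8, 270→7
Rank sum = 1 + 6 + 8 + 7 = 22

22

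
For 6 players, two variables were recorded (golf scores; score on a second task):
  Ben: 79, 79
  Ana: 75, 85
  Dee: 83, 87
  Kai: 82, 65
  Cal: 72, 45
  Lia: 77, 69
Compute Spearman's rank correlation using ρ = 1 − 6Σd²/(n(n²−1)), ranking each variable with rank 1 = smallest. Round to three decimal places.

Ranks of variable 1: 4, 2, 6, 5, 1, 3
Ranks of variable 2: 4, 5, 6, 2, 1, 3
d = r₁ − r₂: 0, -3, 0, 3, 0, 0
d²: 0, 9, 0, 9, 0, 0; Σd² = 18
ρ = 1 − 6·18/(6·35) = 1 − 108/210 = 0.486

0.486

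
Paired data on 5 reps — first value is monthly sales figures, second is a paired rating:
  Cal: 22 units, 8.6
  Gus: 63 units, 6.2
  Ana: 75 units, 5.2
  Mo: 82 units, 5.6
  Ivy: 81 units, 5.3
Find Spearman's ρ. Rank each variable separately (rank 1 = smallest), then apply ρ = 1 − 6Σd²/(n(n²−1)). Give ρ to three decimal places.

-0.600

Ranks of variable 1: 1, 2, 3, 5, 4
Ranks of variable 2: 5, 4, 1, 3, 2
d = r₁ − r₂: -4, -2, 2, 2, 2
d²: 16, 4, 4, 4, 4; Σd² = 32
ρ = 1 − 6·32/(5·24) = 1 − 192/120 = -0.600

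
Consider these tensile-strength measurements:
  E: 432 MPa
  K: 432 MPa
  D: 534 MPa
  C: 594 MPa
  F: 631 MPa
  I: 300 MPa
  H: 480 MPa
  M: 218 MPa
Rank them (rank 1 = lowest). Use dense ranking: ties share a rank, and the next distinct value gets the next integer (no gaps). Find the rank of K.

Sorted (ascending): 218, 300, 432, 432, 480, 534, 594, 631
The 2 values of 432 share dense rank 3.
Remaining distinct values take the next consecutive integers.
K has value 432 MPa → rank 3.

3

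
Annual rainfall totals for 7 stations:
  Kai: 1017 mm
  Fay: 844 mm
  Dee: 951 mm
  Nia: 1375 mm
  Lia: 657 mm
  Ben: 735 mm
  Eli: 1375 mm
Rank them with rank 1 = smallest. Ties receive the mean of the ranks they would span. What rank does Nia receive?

Sorted (ascending): 657, 735, 844, 951, 1017, 1375, 1375
The 2 values of 1375 occupy positions 6–7 → average rank (6+7)/2 = 6.5.
Nia has value 1375 mm → rank 6.5.

6.5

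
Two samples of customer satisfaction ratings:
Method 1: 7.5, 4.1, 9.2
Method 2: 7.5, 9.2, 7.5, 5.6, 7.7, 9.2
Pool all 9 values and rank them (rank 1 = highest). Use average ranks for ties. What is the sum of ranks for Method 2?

28

Sorted (descending): 9.2, 9.2, 9.2, 7.7, 7.5, 7.5, 7.5, 5.6, 4.1
The 3 values of 9.2 occupy positions 1–3 → average rank 2.
The 3 values of 7.5 occupy positions 5–7 → average rank 6.
Method 2 values → pooled ranks: 7.5→6, 9.2→2, 7.5→6, 5.6→8, 7.7→4, 9.2→2
Rank sum = 6 + 2 + 6 + 8 + 4 + 2 = 28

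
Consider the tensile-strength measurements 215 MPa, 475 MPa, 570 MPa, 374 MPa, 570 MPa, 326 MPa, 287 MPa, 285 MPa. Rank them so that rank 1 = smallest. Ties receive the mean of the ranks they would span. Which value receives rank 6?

475

Sorted (ascending): 215, 285, 287, 326, 374, 475, 570, 570
The 2 values of 570 occupy positions 7–8 → average rank (7+8)/2 = 7.5.
Rank 6 → value 475.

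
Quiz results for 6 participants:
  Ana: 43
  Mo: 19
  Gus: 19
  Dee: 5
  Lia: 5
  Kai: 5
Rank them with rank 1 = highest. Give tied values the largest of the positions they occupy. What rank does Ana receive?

Sorted (descending): 43, 19, 19, 5, 5, 5
The 2 values of 19 occupy positions 2–3 → each gets rank 3.
The 3 values of 5 occupy positions 4–6 → each gets rank 6.
Ana has value 43 → rank 1.

1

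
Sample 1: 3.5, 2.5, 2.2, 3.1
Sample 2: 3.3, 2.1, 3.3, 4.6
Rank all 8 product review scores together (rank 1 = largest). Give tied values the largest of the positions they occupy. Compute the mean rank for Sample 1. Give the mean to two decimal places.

Sorted (descending): 4.6, 3.5, 3.3, 3.3, 3.1, 2.5, 2.2, 2.1
The 2 values of 3.3 occupy positions 3–4 → each gets rank 4.
Sample 1 values → pooled ranks: 3.5→2, 2.5→6, 2.2→7, 3.1→5
Mean rank = (2 + 6 + 7 + 5) / 4 = 5.00

5.00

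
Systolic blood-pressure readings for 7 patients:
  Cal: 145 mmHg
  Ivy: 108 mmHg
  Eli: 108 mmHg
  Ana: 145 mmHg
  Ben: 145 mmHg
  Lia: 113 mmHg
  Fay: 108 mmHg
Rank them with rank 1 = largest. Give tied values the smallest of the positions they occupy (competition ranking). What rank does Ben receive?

1

Sorted (descending): 145, 145, 145, 113, 108, 108, 108
The 3 values of 145 occupy positions 1–3 → each gets rank 1.
The 3 values of 108 occupy positions 5–7 → each gets rank 5.
Ben has value 145 mmHg → rank 1.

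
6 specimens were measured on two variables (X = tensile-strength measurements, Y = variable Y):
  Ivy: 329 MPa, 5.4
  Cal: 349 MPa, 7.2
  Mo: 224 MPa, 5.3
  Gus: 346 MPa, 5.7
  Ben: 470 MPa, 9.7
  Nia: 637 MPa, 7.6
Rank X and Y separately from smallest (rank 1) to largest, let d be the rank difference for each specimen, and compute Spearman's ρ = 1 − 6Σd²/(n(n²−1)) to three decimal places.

Ranks of variable 1: 2, 4, 1, 3, 5, 6
Ranks of variable 2: 2, 4, 1, 3, 6, 5
d = r₁ − r₂: 0, 0, 0, 0, -1, 1
d²: 0, 0, 0, 0, 1, 1; Σd² = 2
ρ = 1 − 6·2/(6·35) = 1 − 12/210 = 0.943

0.943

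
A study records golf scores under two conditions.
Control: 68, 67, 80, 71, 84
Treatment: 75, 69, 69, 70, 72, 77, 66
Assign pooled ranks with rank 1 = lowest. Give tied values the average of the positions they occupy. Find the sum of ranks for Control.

Sorted (ascending): 66, 67, 68, 69, 69, 70, 71, 72, 75, 77, 80, 84
The 2 values of 69 occupy positions 4–5 → average rank (4+5)/2 = 4.5.
Control values → pooled ranks: 68→3, 67→2, 80→11, 71→7, 84→12
Rank sum = 3 + 2 + 11 + 7 + 12 = 35

35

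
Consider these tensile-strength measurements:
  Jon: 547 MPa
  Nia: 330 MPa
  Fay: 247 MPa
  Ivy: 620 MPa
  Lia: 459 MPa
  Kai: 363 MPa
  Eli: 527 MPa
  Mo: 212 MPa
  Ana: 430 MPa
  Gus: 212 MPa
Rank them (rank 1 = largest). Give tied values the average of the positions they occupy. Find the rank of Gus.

Sorted (descending): 620, 547, 527, 459, 430, 363, 330, 247, 212, 212
The 2 values of 212 occupy positions 9–10 → average rank (9+10)/2 = 9.5.
Gus has value 212 MPa → rank 9.5.

9.5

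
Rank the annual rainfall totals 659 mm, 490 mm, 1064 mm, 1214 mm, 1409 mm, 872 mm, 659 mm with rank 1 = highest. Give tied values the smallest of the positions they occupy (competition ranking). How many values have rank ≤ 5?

Sorted (descending): 1409, 1214, 1064, 872, 659, 659, 490
The 2 values of 659 occupy positions 5–6 → each gets rank 5.
Ranks ≤ 5: {1, 2, 3, 4, 5, 5} → 6 values.

6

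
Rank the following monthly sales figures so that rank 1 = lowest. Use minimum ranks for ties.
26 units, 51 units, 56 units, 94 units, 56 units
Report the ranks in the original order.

Sorted (ascending): 26, 51, 56, 56, 94
The 2 values of 56 occupy positions 3–4 → each gets rank 3.

1, 2, 3, 5, 3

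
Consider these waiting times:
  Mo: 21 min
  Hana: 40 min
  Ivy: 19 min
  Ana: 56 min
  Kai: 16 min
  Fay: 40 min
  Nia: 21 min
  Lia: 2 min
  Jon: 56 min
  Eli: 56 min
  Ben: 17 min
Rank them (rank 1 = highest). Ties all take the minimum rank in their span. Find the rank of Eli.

1

Sorted (descending): 56, 56, 56, 40, 40, 21, 21, 19, 17, 16, 2
The 3 values of 56 occupy positions 1–3 → each gets rank 1.
The 2 values of 40 occupy positions 4–5 → each gets rank 4.
The 2 values of 21 occupy positions 6–7 → each gets rank 6.
Eli has value 56 min → rank 1.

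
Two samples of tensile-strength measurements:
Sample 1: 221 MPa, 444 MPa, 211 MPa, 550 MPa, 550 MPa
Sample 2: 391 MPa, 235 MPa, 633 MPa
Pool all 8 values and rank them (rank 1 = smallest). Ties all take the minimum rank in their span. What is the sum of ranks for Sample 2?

15

Sorted (ascending): 211, 221, 235, 391, 444, 550, 550, 633
The 2 values of 550 occupy positions 6–7 → each gets rank 6.
Sample 2 values → pooled ranks: 391→4, 235→3, 633→8
Rank sum = 4 + 3 + 8 = 15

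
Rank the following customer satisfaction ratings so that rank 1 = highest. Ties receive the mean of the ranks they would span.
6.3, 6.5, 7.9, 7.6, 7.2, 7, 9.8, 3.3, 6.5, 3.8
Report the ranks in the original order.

Sorted (descending): 9.8, 7.9, 7.6, 7.2, 7, 6.5, 6.5, 6.3, 3.8, 3.3
The 2 values of 6.5 occupy positions 6–7 → average rank (6+7)/2 = 6.5.

8, 6.5, 2, 3, 4, 5, 1, 10, 6.5, 9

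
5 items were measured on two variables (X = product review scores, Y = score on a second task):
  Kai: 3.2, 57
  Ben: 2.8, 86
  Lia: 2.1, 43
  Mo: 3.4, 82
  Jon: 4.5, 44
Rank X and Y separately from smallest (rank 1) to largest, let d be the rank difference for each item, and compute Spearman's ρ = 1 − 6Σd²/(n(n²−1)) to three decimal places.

Ranks of variable 1: 3, 2, 1, 4, 5
Ranks of variable 2: 3, 5, 1, 4, 2
d = r₁ − r₂: 0, -3, 0, 0, 3
d²: 0, 9, 0, 0, 9; Σd² = 18
ρ = 1 − 6·18/(5·24) = 1 − 108/120 = 0.100

0.100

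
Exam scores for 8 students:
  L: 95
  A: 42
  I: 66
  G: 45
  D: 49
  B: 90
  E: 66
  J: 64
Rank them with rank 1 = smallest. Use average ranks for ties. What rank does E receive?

Sorted (ascending): 42, 45, 49, 64, 66, 66, 90, 95
The 2 values of 66 occupy positions 5–6 → average rank (5+6)/2 = 5.5.
E has value 66 → rank 5.5.

5.5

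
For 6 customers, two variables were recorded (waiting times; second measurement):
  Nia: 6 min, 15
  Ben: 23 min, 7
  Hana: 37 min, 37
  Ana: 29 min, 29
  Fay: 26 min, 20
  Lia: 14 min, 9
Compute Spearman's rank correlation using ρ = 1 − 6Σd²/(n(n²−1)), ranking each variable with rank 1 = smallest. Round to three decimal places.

Ranks of variable 1: 1, 3, 6, 5, 4, 2
Ranks of variable 2: 3, 1, 6, 5, 4, 2
d = r₁ − r₂: -2, 2, 0, 0, 0, 0
d²: 4, 4, 0, 0, 0, 0; Σd² = 8
ρ = 1 − 6·8/(6·35) = 1 − 48/210 = 0.771

0.771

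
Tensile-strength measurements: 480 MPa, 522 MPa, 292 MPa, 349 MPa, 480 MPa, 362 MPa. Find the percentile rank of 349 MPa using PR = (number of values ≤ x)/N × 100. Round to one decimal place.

33.3

N = 6.
Strictly below 349: 1. Equal to 349: 1.
PR = 2/6 × 100 = 33.3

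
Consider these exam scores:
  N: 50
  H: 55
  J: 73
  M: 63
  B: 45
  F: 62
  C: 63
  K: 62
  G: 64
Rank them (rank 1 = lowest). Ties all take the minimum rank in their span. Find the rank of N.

Sorted (ascending): 45, 50, 55, 62, 62, 63, 63, 64, 73
The 2 values of 62 occupy positions 4–5 → each gets rank 4.
The 2 values of 63 occupy positions 6–7 → each gets rank 6.
N has value 50 → rank 2.

2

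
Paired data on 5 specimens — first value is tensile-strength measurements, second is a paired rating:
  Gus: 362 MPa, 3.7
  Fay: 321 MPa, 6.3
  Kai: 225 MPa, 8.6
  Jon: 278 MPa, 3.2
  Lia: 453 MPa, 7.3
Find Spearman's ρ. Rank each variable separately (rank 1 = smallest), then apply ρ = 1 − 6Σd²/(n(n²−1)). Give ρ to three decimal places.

Ranks of variable 1: 4, 3, 1, 2, 5
Ranks of variable 2: 2, 3, 5, 1, 4
d = r₁ − r₂: 2, 0, -4, 1, 1
d²: 4, 0, 16, 1, 1; Σd² = 22
ρ = 1 − 6·22/(5·24) = 1 − 132/120 = -0.100

-0.100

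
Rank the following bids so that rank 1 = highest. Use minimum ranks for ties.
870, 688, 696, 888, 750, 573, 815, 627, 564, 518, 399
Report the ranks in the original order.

Sorted (descending): 888, 870, 815, 750, 696, 688, 627, 573, 564, 518, 399
No ties — each value takes its position as its rank.

2, 6, 5, 1, 4, 8, 3, 7, 9, 10, 11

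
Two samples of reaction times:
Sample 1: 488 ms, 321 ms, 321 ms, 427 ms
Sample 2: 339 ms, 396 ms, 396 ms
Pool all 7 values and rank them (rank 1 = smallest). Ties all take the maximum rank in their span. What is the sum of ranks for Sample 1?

Sorted (ascending): 321, 321, 339, 396, 396, 427, 488
The 2 values of 321 occupy positions 1–2 → each gets rank 2.
The 2 values of 396 occupy positions 4–5 → each gets rank 5.
Sample 1 values → pooled ranks: 488→7, 321→2, 321→2, 427→6
Rank sum = 7 + 2 + 2 + 6 = 17

17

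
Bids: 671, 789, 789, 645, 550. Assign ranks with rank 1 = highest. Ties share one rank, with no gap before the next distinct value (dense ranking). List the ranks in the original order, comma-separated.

Sorted (descending): 789, 789, 671, 645, 550
The 2 values of 789 share dense rank 1.
Remaining distinct values take the next consecutive integers.

2, 1, 1, 3, 4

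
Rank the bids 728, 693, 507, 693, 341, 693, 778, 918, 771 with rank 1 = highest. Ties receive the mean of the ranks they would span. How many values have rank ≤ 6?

7

Sorted (descending): 918, 778, 771, 728, 693, 693, 693, 507, 341
The 3 values of 693 occupy positions 5–7 → average rank 6.
Ranks ≤ 6: {1, 2, 3, 4, 6, 6, 6} → 7 values.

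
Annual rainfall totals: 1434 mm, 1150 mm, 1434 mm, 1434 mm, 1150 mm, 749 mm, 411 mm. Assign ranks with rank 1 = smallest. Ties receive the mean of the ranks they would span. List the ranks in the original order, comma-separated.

6, 3.5, 6, 6, 3.5, 2, 1

Sorted (ascending): 411, 749, 1150, 1150, 1434, 1434, 1434
The 2 values of 1150 occupy positions 3–4 → average rank (3+4)/2 = 3.5.
The 3 values of 1434 occupy positions 5–7 → average rank 6.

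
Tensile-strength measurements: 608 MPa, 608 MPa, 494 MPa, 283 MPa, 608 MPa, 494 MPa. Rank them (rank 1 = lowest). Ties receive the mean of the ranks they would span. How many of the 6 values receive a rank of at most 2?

1

Sorted (ascending): 283, 494, 494, 608, 608, 608
The 2 values of 494 occupy positions 2–3 → average rank (2+3)/2 = 2.5.
The 3 values of 608 occupy positions 4–6 → average rank 5.
Ranks ≤ 2: {1} → 1 value.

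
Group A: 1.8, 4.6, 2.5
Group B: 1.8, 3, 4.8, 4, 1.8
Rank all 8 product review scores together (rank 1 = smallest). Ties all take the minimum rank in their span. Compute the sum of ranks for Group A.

Sorted (ascending): 1.8, 1.8, 1.8, 2.5, 3, 4, 4.6, 4.8
The 3 values of 1.8 occupy positions 1–3 → each gets rank 1.
Group A values → pooled ranks: 1.8→1, 4.6→7, 2.5→4
Rank sum = 1 + 7 + 4 = 12

12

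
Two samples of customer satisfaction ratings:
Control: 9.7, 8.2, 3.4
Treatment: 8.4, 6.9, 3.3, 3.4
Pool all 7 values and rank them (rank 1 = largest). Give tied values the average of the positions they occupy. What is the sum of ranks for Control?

9.5

Sorted (descending): 9.7, 8.4, 8.2, 6.9, 3.4, 3.4, 3.3
The 2 values of 3.4 occupy positions 5–6 → average rank (5+6)/2 = 5.5.
Control values → pooled ranks: 9.7→1, 8.2→3, 3.4→5.5
Rank sum = 1 + 3 + 5.5 = 9.5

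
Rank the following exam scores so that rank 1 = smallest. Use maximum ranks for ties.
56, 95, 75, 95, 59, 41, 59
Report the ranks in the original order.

2, 7, 5, 7, 4, 1, 4

Sorted (ascending): 41, 56, 59, 59, 75, 95, 95
The 2 values of 59 occupy positions 3–4 → each gets rank 4.
The 2 values of 95 occupy positions 6–7 → each gets rank 7.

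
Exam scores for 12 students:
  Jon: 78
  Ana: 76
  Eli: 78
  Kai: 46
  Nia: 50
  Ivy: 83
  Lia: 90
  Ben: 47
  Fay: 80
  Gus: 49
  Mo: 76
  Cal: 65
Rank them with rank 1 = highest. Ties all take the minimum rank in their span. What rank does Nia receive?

9

Sorted (descending): 90, 83, 80, 78, 78, 76, 76, 65, 50, 49, 47, 46
The 2 values of 78 occupy positions 4–5 → each gets rank 4.
The 2 values of 76 occupy positions 6–7 → each gets rank 6.
Nia has value 50 → rank 9.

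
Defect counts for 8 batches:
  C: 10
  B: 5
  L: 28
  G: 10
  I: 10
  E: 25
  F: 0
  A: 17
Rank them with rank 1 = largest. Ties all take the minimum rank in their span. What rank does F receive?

8

Sorted (descending): 28, 25, 17, 10, 10, 10, 5, 0
The 3 values of 10 occupy positions 4–6 → each gets rank 4.
F has value 0 → rank 8.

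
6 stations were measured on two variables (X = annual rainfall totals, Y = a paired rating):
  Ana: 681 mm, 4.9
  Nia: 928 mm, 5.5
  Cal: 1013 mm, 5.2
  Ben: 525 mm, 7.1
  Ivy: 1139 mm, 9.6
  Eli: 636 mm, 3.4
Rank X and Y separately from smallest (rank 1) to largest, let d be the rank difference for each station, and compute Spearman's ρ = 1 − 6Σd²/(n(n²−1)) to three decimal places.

Ranks of variable 1: 3, 4, 5, 1, 6, 2
Ranks of variable 2: 2, 4, 3, 5, 6, 1
d = r₁ − r₂: 1, 0, 2, -4, 0, 1
d²: 1, 0, 4, 16, 0, 1; Σd² = 22
ρ = 1 − 6·22/(6·35) = 1 − 132/210 = 0.371

0.371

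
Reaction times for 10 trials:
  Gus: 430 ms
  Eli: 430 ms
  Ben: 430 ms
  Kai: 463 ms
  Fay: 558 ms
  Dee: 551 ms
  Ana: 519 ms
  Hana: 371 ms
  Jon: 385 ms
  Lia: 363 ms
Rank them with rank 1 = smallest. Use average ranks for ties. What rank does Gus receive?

5

Sorted (ascending): 363, 371, 385, 430, 430, 430, 463, 519, 551, 558
The 3 values of 430 occupy positions 4–6 → average rank 5.
Gus has value 430 ms → rank 5.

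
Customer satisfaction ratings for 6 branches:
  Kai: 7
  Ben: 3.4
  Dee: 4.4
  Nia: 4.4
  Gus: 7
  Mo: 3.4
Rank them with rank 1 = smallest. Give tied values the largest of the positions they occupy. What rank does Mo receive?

Sorted (ascending): 3.4, 3.4, 4.4, 4.4, 7, 7
The 2 values of 3.4 occupy positions 1–2 → each gets rank 2.
The 2 values of 4.4 occupy positions 3–4 → each gets rank 4.
The 2 values of 7 occupy positions 5–6 → each gets rank 6.
Mo has value 3.4 → rank 2.

2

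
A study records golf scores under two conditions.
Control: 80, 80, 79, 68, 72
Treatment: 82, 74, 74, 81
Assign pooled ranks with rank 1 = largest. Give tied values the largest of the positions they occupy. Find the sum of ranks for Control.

30

Sorted (descending): 82, 81, 80, 80, 79, 74, 74, 72, 68
The 2 values of 80 occupy positions 3–4 → each gets rank 4.
The 2 values of 74 occupy positions 6–7 → each gets rank 7.
Control values → pooled ranks: 80→4, 80→4, 79→5, 68→9, 72→8
Rank sum = 4 + 4 + 5 + 9 + 8 = 30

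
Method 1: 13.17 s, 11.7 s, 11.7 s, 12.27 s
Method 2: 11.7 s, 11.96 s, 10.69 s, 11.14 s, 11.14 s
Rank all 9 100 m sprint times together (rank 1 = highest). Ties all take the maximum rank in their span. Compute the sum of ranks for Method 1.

Sorted (descending): 13.17, 12.27, 11.96, 11.7, 11.7, 11.7, 11.14, 11.14, 10.69
The 3 values of 11.7 occupy positions 4–6 → each gets rank 6.
The 2 values of 11.14 occupy positions 7–8 → each gets rank 8.
Method 1 values → pooled ranks: 13.17→1, 11.7→6, 11.7→6, 12.27→2
Rank sum = 1 + 6 + 6 + 2 = 15

15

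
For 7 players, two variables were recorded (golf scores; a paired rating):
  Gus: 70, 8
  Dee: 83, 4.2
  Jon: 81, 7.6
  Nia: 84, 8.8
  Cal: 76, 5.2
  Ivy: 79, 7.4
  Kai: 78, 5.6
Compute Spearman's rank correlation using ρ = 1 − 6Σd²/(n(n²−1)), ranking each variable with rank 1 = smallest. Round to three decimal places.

Ranks of variable 1: 1, 6, 5, 7, 2, 4, 3
Ranks of variable 2: 6, 1, 5, 7, 2, 4, 3
d = r₁ − r₂: -5, 5, 0, 0, 0, 0, 0
d²: 25, 25, 0, 0, 0, 0, 0; Σd² = 50
ρ = 1 − 6·50/(7·48) = 1 − 300/336 = 0.107

0.107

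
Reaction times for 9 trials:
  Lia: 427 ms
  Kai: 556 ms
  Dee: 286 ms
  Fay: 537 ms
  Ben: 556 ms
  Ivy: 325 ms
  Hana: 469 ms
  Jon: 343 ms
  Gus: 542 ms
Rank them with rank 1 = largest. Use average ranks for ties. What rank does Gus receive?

3

Sorted (descending): 556, 556, 542, 537, 469, 427, 343, 325, 286
The 2 values of 556 occupy positions 1–2 → average rank (1+2)/2 = 1.5.
Gus has value 542 ms → rank 3.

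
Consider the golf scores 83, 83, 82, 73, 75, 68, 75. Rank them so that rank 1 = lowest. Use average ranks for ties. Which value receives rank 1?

Sorted (ascending): 68, 73, 75, 75, 82, 83, 83
The 2 values of 75 occupy positions 3–4 → average rank (3+4)/2 = 3.5.
The 2 values of 83 occupy positions 6–7 → average rank (6+7)/2 = 6.5.
Rank 1 → value 68.

68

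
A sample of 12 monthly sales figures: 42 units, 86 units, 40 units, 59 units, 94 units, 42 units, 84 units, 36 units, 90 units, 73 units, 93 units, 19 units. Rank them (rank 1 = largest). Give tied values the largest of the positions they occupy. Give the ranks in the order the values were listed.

9, 4, 10, 7, 1, 9, 5, 11, 3, 6, 2, 12

Sorted (descending): 94, 93, 90, 86, 84, 73, 59, 42, 42, 40, 36, 19
The 2 values of 42 occupy positions 8–9 → each gets rank 9.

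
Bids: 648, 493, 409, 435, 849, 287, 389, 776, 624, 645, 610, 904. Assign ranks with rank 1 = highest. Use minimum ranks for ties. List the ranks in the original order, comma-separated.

Sorted (descending): 904, 849, 776, 648, 645, 624, 610, 493, 435, 409, 389, 287
No ties — each value takes its position as its rank.

4, 8, 10, 9, 2, 12, 11, 3, 6, 5, 7, 1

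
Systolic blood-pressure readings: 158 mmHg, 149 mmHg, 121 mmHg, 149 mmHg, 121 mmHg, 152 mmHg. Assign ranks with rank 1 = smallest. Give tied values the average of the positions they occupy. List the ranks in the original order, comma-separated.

Sorted (ascending): 121, 121, 149, 149, 152, 158
The 2 values of 121 occupy positions 1–2 → average rank (1+2)/2 = 1.5.
The 2 values of 149 occupy positions 3–4 → average rank (3+4)/2 = 3.5.

6, 3.5, 1.5, 3.5, 1.5, 5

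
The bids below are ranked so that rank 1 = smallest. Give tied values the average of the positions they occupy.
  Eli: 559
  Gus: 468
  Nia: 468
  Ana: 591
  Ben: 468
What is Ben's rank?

Sorted (ascending): 468, 468, 468, 559, 591
The 3 values of 468 occupy positions 1–3 → average rank 2.
Ben has value 468 → rank 2.

2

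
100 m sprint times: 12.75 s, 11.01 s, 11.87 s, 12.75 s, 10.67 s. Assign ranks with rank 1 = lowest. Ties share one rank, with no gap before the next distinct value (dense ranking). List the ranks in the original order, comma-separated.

Sorted (ascending): 10.67, 11.01, 11.87, 12.75, 12.75
The 2 values of 12.75 share dense rank 4.
Remaining distinct values take the next consecutive integers.

4, 2, 3, 4, 1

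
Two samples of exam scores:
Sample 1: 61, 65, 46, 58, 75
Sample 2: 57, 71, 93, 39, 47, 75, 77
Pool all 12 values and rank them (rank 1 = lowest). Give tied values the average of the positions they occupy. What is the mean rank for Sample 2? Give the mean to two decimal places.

Sorted (ascending): 39, 46, 47, 57, 58, 61, 65, 71, 75, 75, 77, 93
The 2 values of 75 occupy positions 9–10 → average rank (9+10)/2 = 9.5.
Sample 2 values → pooled ranks: 57→4, 71→8, 93→12, 39→1, 47→3, 75→9.5, 77→11
Mean rank = (4 + 8 + 12 + 1 + 3 + 9.5 + 11) / 7 = 6.93

6.93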